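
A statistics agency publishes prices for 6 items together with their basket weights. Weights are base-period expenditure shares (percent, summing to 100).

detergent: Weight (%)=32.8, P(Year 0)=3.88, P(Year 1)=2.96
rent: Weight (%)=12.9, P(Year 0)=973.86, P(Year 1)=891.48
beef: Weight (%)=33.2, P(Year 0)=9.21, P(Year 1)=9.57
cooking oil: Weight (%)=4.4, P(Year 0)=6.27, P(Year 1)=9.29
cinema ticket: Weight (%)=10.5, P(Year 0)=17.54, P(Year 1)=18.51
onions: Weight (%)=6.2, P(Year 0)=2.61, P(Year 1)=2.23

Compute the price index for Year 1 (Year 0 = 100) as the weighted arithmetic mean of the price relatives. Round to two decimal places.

detergent: 32.8 × (2.96/3.88) = 32.8 × 0.762887 = 25.0227
rent: 12.9 × (891.48/973.86) = 12.9 × 0.915409 = 11.8088
beef: 33.2 × (9.57/9.21) = 33.2 × 1.039088 = 34.4977
cooking oil: 4.4 × (9.29/6.27) = 4.4 × 1.481659 = 6.5193
cinema ticket: 10.5 × (18.51/17.54) = 10.5 × 1.055302 = 11.0807
onions: 6.2 × (2.23/2.61) = 6.2 × 0.854406 = 5.2973
Index = Σ wᵢ·(p₁ᵢ/p₀ᵢ) = 25.0227 + 11.8088 + 34.4977 + 6.5193 + 11.0807 + 5.2973 = 94.2265

94.23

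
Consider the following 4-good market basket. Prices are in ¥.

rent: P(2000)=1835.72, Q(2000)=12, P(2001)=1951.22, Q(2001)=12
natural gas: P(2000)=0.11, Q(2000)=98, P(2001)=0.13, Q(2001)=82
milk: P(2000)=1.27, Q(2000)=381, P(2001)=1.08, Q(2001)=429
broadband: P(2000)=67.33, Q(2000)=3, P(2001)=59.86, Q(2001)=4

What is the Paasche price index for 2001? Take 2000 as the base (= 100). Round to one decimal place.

105.6

Paasche price index uses current-period quantities as weights.
ΣP(2001)·Q(2001) = 1951.22×12 + 0.13×82 + 1.08×429 + 59.86×4 = 23414.64 + 10.66 + 463.32 + 239.44 = 24128.06
ΣP(2000)·Q(2001) = 1835.72×12 + 0.11×82 + 1.27×429 + 67.33×4 = 22028.64 + 9.02 + 544.83 + 269.32 = 22851.81
Index = 24128.06 / 22851.81 × 100 = 105.5849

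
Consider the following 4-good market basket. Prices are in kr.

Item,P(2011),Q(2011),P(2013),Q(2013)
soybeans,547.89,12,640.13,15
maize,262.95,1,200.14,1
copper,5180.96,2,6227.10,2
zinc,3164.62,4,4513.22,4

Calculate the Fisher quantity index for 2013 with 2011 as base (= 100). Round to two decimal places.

105.25

Laspeyres component (base-period weights):
ΣP(2011)Q(2013) = 547.89×15 + 262.95×1 + 5180.96×2 + 3164.62×4 = 8218.35 + 262.95 + 10361.92 + 12658.48 = 31501.7
ΣP(2011)Q(2011) = 547.89×12 + 262.95×1 + 5180.96×2 + 3164.62×4 = 6574.68 + 262.95 + 10361.92 + 12658.48 = 29858.03
L = 31501.7 / 29858.03 × 100 = 105.5050
Paasche component (current-period weights):
ΣP(2013)Q(2013) = 640.13×15 + 200.14×1 + 6227.10×2 + 4513.22×4 = 9601.95 + 200.14 + 12454.2 + 18052.88 = 40309.17
ΣP(2013)Q(2011) = 640.13×12 + 200.14×1 + 6227.10×2 + 4513.22×4 = 7681.56 + 200.14 + 12454.2 + 18052.88 = 38388.78
P = 40309.17 / 38388.78 × 100 = 105.0025
Fisher = √(L × P) = √(105.5050 × 105.0025) = 105.2534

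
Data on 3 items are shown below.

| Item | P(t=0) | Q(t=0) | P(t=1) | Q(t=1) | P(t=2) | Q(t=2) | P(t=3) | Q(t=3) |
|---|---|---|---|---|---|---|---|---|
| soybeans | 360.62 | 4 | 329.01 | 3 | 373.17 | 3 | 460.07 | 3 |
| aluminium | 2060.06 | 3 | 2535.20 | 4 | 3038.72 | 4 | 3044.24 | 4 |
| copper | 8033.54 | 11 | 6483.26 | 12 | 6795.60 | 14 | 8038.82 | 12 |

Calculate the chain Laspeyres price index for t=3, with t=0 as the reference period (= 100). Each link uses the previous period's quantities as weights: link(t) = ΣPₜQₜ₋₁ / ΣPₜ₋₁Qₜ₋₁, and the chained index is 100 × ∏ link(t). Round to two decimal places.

Link t=0→t=1:
ΣP(t=1)Q(t=0) = 329.01×4 + 2535.20×3 + 6483.26×11 = 1316.04 + 7605.6 + 71315.86 = 80237.5
ΣP(t=0)Q(t=0) = 360.62×4 + 2060.06×3 + 8033.54×11 = 1442.48 + 6180.18 + 88368.94 = 95991.6
link = 80237.5/95991.6 = 0.835880
Link t=1→t=2:
ΣP(t=2)Q(t=1) = 373.17×3 + 3038.72×4 + 6795.60×12 = 1119.51 + 12154.88 + 81547.2 = 94821.59
ΣP(t=1)Q(t=1) = 329.01×3 + 2535.20×4 + 6483.26×12 = 987.03 + 10140.8 + 77799.12 = 88926.95
link = 94821.59/88926.95 = 1.066286
Link t=2→t=3:
ΣP(t=3)Q(t=2) = 460.07×3 + 3044.24×4 + 8038.82×14 = 1380.21 + 12176.96 + 112543.48 = 126100.65
ΣP(t=2)Q(t=2) = 373.17×3 + 3038.72×4 + 6795.60×14 = 1119.51 + 12154.88 + 95138.4 = 108412.79
link = 126100.65/108412.79 = 1.163153
Chained index = 100 × 0.835880 × 1.066286 × 1.163153 = 103.6704

103.67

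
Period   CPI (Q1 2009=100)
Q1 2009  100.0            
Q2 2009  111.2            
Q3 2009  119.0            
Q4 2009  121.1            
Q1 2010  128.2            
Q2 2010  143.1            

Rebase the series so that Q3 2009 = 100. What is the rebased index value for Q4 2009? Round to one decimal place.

Rebased(Q4 2009) = 121.1 / 119.0 × 100 = 101.7647

101.8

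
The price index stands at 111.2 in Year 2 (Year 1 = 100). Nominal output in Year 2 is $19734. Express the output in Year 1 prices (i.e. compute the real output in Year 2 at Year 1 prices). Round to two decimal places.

Real = Nominal ÷ (Index/100) = 19734 ÷ (111.2/100)
     = 19734 ÷ 1.112 = 17746.4029

17746.40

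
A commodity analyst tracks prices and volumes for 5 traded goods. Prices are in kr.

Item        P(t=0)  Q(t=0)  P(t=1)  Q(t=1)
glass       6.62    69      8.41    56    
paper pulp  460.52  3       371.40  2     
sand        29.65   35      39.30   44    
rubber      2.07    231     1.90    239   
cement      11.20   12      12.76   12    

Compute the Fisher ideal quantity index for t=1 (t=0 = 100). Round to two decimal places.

Laspeyres component (base-period weights):
ΣP(t=0)Q(t=1) = 6.62×56 + 460.52×2 + 29.65×44 + 2.07×239 + 11.20×12 = 370.72 + 921.04 + 1304.6 + 494.73 + 134.4 = 3225.49
ΣP(t=0)Q(t=0) = 6.62×69 + 460.52×3 + 29.65×35 + 2.07×231 + 11.20×12 = 456.78 + 1381.56 + 1037.75 + 478.17 + 134.4 = 3488.66
L = 3225.49 / 3488.66 × 100 = 92.4564
Paasche component (current-period weights):
ΣP(t=1)Q(t=1) = 8.41×56 + 371.40×2 + 39.30×44 + 1.90×239 + 12.76×12 = 470.96 + 742.8 + 1729.2 + 454.1 + 153.12 = 3550.18
ΣP(t=1)Q(t=0) = 8.41×69 + 371.40×3 + 39.30×35 + 1.90×231 + 12.76×12 = 580.29 + 1114.2 + 1375.5 + 438.9 + 153.12 = 3662.01
P = 3550.18 / 3662.01 × 100 = 96.9462
Fisher = √(L × P) = √(92.4564 × 96.9462) = 94.6747

94.67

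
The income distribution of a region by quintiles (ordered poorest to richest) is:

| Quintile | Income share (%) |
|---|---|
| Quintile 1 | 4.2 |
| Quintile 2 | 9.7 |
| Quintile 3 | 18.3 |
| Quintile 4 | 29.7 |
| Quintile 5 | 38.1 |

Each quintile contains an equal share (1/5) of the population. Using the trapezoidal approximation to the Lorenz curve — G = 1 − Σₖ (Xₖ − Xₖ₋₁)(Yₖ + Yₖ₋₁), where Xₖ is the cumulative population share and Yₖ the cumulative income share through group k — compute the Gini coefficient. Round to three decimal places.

0.351

Cumulative income shares Yₖ: 0.0420, 0.1390, 0.3220, 0.6190, 1.0000
Σ (Xₖ−Xₖ₋₁)(Yₖ+Yₖ₋₁) = (1/5)(0.0420+0.0000) + (1/5)(0.1390+0.0420) + (1/5)(0.3220+0.1390) + (1/5)(0.6190+0.3220) + (1/5)(1.0000+0.6190)
  = 0.0084 + 0.0362 + 0.0922 + 0.1882 + 0.3238 = 0.6488
G = 1 − 0.6488 = 0.3512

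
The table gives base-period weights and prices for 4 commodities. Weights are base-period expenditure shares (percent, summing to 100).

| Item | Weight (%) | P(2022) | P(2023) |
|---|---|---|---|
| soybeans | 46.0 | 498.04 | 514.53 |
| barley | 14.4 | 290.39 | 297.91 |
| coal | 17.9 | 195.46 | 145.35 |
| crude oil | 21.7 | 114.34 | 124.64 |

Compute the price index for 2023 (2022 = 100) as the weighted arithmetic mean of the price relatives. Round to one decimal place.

soybeans: 46.0 × (514.53/498.04) = 46.0 × 1.033110 = 47.5231
barley: 14.4 × (297.91/290.39) = 14.4 × 1.025896 = 14.7729
coal: 17.9 × (145.35/195.46) = 17.9 × 0.743630 = 13.3110
crude oil: 21.7 × (124.64/114.34) = 21.7 × 1.090082 = 23.6548
Index = Σ wᵢ·(p₁ᵢ/p₀ᵢ) = 47.5231 + 14.7729 + 13.3110 + 23.6548 = 99.2617

99.3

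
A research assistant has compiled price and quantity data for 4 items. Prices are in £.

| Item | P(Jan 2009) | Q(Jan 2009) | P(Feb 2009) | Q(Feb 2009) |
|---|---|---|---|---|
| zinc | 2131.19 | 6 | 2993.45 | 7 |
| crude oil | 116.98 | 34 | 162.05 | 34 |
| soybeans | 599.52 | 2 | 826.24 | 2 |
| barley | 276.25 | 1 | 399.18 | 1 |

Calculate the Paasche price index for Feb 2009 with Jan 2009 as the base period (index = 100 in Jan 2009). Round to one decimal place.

140.0

Paasche price index uses current-period quantities as weights.
ΣP(Feb 2009)·Q(Feb 2009) = 2993.45×7 + 162.05×34 + 826.24×2 + 399.18×1 = 20954.15 + 5509.7 + 1652.48 + 399.18 = 28515.51
ΣP(Jan 2009)·Q(Feb 2009) = 2131.19×7 + 116.98×34 + 599.52×2 + 276.25×1 = 14918.33 + 3977.32 + 1199.04 + 276.25 = 20370.94
Index = 28515.51 / 20370.94 × 100 = 139.9813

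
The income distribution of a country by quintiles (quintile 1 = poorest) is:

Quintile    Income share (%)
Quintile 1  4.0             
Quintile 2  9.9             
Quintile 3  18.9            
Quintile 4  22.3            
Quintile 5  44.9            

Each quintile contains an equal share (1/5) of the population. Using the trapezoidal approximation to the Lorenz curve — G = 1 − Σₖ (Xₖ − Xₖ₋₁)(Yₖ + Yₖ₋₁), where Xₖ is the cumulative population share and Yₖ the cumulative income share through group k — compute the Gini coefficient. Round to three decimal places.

Cumulative income shares Yₖ: 0.0400, 0.1390, 0.3280, 0.5510, 1.0000
Σ (Xₖ−Xₖ₋₁)(Yₖ+Yₖ₋₁) = (1/5)(0.0400+0.0000) + (1/5)(0.1390+0.0400) + (1/5)(0.3280+0.1390) + (1/5)(0.5510+0.3280) + (1/5)(1.0000+0.5510)
  = 0.0080 + 0.0358 + 0.0934 + 0.1758 + 0.3102 = 0.6232
G = 1 − 0.6232 = 0.3768

0.377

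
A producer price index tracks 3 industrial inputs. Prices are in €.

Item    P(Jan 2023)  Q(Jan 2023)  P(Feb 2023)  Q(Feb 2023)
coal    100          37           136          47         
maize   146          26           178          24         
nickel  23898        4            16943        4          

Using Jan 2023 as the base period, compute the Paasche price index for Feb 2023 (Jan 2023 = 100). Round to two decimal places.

75.57

Paasche price index uses current-period quantities as weights.
ΣP(Feb 2023)·Q(Feb 2023) = 136×47 + 178×24 + 16943×4 = 6392 + 4272 + 67772 = 78436
ΣP(Jan 2023)·Q(Feb 2023) = 100×47 + 146×24 + 23898×4 = 4700 + 3504 + 95592 = 103796
Index = 78436 / 103796 × 100 = 75.5675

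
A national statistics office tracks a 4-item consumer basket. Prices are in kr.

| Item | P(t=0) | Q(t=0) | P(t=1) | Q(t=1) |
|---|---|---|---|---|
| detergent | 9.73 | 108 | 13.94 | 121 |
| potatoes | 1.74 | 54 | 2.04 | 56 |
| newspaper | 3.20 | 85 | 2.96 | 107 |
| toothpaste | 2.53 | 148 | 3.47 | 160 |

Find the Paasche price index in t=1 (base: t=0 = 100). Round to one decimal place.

132.2

Paasche price index uses current-period quantities as weights.
ΣP(t=1)·Q(t=1) = 13.94×121 + 2.04×56 + 2.96×107 + 3.47×160 = 1686.74 + 114.24 + 316.72 + 555.2 = 2672.9
ΣP(t=0)·Q(t=1) = 9.73×121 + 1.74×56 + 3.20×107 + 2.53×160 = 1177.33 + 97.44 + 342.4 + 404.8 = 2021.97
Index = 2672.9 / 2021.97 × 100 = 132.1929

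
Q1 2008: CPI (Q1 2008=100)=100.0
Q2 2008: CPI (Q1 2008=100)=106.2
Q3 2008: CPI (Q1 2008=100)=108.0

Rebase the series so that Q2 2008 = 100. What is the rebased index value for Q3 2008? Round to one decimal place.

101.7

Rebased(Q3 2008) = 108.0 / 106.2 × 100 = 101.6949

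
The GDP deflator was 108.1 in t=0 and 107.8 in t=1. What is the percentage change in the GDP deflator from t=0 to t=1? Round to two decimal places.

-0.28%

Change = (107.8 − 108.1) / 108.1 × 100
       = -0.3 / 108.1 × 100 = -0.2775%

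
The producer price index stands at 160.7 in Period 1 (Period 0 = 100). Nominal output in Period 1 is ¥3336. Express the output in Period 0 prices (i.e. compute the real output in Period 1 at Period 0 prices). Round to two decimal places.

2075.92

Real = Nominal ÷ (Index/100) = 3336 ÷ (160.7/100)
     = 3336 ÷ 1.607 = 2075.9179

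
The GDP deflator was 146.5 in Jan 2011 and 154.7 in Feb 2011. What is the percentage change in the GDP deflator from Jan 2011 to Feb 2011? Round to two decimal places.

5.60%

Change = (154.7 − 146.5) / 146.5 × 100
       = 8.2 / 146.5 × 100 = 5.5973%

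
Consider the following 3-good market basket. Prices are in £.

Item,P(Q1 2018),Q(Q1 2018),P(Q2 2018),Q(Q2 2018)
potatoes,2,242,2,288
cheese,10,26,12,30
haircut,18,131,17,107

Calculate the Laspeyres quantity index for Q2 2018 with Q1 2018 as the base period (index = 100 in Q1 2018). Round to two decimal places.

Laspeyres quantity index uses base-period prices as weights.
ΣP(Q1 2018)·Q(Q2 2018) = 2×288 + 10×30 + 18×107 = 576 + 300 + 1926 = 2802
ΣP(Q1 2018)·Q(Q1 2018) = 2×242 + 10×26 + 18×131 = 484 + 260 + 2358 = 3102
Index = 2802 / 3102 × 100 = 90.3288

90.33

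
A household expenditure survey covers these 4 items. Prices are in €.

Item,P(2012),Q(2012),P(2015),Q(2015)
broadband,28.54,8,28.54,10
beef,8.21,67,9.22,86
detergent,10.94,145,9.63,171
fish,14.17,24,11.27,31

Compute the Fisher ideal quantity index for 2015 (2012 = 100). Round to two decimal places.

122.20

Laspeyres component (base-period weights):
ΣP(2012)Q(2015) = 28.54×10 + 8.21×86 + 10.94×171 + 14.17×31 = 285.4 + 706.06 + 1870.74 + 439.27 = 3301.47
ΣP(2012)Q(2012) = 28.54×8 + 8.21×67 + 10.94×145 + 14.17×24 = 228.32 + 550.07 + 1586.3 + 340.08 = 2704.77
L = 3301.47 / 2704.77 × 100 = 122.0610
Paasche component (current-period weights):
ΣP(2015)Q(2015) = 28.54×10 + 9.22×86 + 9.63×171 + 11.27×31 = 285.4 + 792.92 + 1646.73 + 349.37 = 3074.42
ΣP(2015)Q(2012) = 28.54×8 + 9.22×67 + 9.63×145 + 11.27×24 = 228.32 + 617.74 + 1396.35 + 270.48 = 2512.89
P = 3074.42 / 2512.89 × 100 = 122.3460
Fisher = √(L × P) = √(122.0610 × 122.3460) = 122.2034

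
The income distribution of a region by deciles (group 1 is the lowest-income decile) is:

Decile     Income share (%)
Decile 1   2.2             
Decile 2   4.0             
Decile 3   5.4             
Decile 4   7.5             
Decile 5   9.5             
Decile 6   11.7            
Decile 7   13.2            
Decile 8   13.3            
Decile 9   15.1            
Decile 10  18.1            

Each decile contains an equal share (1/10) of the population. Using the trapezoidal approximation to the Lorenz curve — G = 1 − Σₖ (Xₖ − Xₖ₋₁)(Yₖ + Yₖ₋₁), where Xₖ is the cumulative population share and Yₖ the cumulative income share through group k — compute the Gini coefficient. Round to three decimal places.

Cumulative income shares Yₖ: 0.0220, 0.0620, 0.1160, 0.1910, 0.2860, 0.4030, 0.5350, 0.6680, 0.8190, 1.0000
Σ (Xₖ−Xₖ₋₁)(Yₖ+Yₖ₋₁) = (1/10)(0.0220+0.0000) + (1/10)(0.0620+0.0220) + (1/10)(0.1160+0.0620) + (1/10)(0.1910+0.1160) + (1/10)(0.2860+0.1910) + (1/10)(0.4030+0.2860) + (1/10)(0.5350+0.4030) + (1/10)(0.6680+0.5350) + (1/10)(0.8190+0.6680) + (1/10)(1.0000+0.8190)
  = 0.0022 + 0.0084 + 0.0178 + 0.0307 + 0.0477 + 0.0689 + 0.0938 + 0.1203 + 0.1487 + 0.1819 = 0.7204
G = 1 − 0.7204 = 0.2796

0.280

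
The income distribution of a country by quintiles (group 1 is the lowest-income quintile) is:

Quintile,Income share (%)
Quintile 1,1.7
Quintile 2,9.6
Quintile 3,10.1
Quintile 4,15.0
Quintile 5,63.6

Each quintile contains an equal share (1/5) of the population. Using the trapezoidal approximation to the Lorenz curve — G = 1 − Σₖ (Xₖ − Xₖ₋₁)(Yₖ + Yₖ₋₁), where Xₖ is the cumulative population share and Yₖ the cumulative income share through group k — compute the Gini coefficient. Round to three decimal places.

Cumulative income shares Yₖ: 0.0170, 0.1130, 0.2140, 0.3640, 1.0000
Σ (Xₖ−Xₖ₋₁)(Yₖ+Yₖ₋₁) = (1/5)(0.0170+0.0000) + (1/5)(0.1130+0.0170) + (1/5)(0.2140+0.1130) + (1/5)(0.3640+0.2140) + (1/5)(1.0000+0.3640)
  = 0.0034 + 0.0260 + 0.0654 + 0.1156 + 0.2728 = 0.4832
G = 1 − 0.4832 = 0.5168

0.517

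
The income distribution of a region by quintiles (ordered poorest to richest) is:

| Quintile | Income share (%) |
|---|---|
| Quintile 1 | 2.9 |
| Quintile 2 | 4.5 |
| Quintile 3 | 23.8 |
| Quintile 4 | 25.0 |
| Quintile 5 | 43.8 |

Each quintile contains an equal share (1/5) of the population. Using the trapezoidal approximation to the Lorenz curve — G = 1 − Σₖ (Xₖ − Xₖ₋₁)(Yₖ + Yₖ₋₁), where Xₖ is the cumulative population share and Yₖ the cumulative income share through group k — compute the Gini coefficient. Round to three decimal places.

0.409

Cumulative income shares Yₖ: 0.0290, 0.0740, 0.3120, 0.5620, 1.0000
Σ (Xₖ−Xₖ₋₁)(Yₖ+Yₖ₋₁) = (1/5)(0.0290+0.0000) + (1/5)(0.0740+0.0290) + (1/5)(0.3120+0.0740) + (1/5)(0.5620+0.3120) + (1/5)(1.0000+0.5620)
  = 0.0058 + 0.0206 + 0.0772 + 0.1748 + 0.3124 = 0.5908
G = 1 − 0.5908 = 0.4092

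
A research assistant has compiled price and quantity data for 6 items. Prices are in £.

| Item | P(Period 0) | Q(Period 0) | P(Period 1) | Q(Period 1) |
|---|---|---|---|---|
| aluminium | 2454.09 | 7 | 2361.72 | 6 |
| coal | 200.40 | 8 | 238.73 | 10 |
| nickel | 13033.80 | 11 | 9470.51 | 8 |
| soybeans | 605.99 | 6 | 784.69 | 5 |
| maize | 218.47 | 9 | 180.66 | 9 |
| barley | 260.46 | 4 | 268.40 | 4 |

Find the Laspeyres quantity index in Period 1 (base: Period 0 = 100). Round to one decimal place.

Laspeyres quantity index uses base-period prices as weights.
ΣP(Period 0)·Q(Period 1) = 2454.09×6 + 200.40×10 + 13033.80×8 + 605.99×5 + 218.47×9 + 260.46×4 = 14724.54 + 2004 + 104270.4 + 3029.95 + 1966.23 + 1041.84 = 127036.96
ΣP(Period 0)·Q(Period 0) = 2454.09×7 + 200.40×8 + 13033.80×11 + 605.99×6 + 218.47×9 + 260.46×4 = 17178.63 + 1603.2 + 143371.8 + 3635.94 + 1966.23 + 1041.84 = 168797.64
Index = 127036.96 / 168797.64 × 100 = 75.2599

75.3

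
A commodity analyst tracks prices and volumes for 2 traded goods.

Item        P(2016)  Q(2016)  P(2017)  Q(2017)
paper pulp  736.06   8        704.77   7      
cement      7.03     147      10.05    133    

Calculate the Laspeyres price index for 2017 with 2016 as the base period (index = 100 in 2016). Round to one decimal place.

102.8

Laspeyres price index uses base-period quantities as weights.
ΣP(2017)·Q(2016) = 704.77×8 + 10.05×147 = 5638.16 + 1477.35 = 7115.51
ΣP(2016)·Q(2016) = 736.06×8 + 7.03×147 = 5888.48 + 1033.41 = 6921.89
Index = 7115.51 / 6921.89 × 100 = 102.7972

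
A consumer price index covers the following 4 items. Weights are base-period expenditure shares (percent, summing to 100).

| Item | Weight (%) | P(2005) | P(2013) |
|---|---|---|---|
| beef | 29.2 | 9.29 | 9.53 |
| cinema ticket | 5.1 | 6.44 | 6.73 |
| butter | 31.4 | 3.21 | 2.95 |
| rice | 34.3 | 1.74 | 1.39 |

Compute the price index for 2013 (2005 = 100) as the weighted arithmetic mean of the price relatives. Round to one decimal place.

beef: 29.2 × (9.53/9.29) = 29.2 × 1.025834 = 29.9544
cinema ticket: 5.1 × (6.73/6.44) = 5.1 × 1.045031 = 5.3297
butter: 31.4 × (2.95/3.21) = 31.4 × 0.919003 = 28.8567
rice: 34.3 × (1.39/1.74) = 34.3 × 0.798851 = 27.4006
Index = Σ wᵢ·(p₁ᵢ/p₀ᵢ) = 29.9544 + 5.3297 + 28.8567 + 27.4006 = 91.5413

91.5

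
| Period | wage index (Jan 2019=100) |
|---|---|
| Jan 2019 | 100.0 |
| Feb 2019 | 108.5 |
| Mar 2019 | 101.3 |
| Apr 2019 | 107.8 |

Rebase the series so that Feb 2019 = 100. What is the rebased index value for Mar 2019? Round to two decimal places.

Rebased(Mar 2019) = 101.3 / 108.5 × 100 = 93.3641

93.36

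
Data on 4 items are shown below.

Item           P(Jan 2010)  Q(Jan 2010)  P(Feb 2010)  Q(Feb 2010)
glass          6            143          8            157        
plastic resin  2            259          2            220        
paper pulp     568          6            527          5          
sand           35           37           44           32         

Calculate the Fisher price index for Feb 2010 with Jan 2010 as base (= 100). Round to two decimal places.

Laspeyres component (base-period weights):
ΣP(Feb 2010)Q(Jan 2010) = 8×143 + 2×259 + 527×6 + 44×37 = 1144 + 518 + 3162 + 1628 = 6452
ΣP(Jan 2010)Q(Jan 2010) = 6×143 + 2×259 + 568×6 + 35×37 = 858 + 518 + 3408 + 1295 = 6079
L = 6452 / 6079 × 100 = 106.1359
Paasche component (current-period weights):
ΣP(Feb 2010)Q(Feb 2010) = 8×157 + 2×220 + 527×5 + 44×32 = 1256 + 440 + 2635 + 1408 = 5739
ΣP(Jan 2010)Q(Feb 2010) = 6×157 + 2×220 + 568×5 + 35×32 = 942 + 440 + 2840 + 1120 = 5342
P = 5739 / 5342 × 100 = 107.4317
Fisher = √(L × P) = √(106.1359 × 107.4317) = 106.7818

106.78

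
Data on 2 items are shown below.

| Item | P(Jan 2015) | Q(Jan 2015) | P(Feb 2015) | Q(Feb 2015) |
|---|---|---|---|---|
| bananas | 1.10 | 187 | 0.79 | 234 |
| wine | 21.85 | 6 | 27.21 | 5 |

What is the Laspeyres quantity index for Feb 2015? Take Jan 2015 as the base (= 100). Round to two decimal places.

Laspeyres quantity index uses base-period prices as weights.
ΣP(Jan 2015)·Q(Feb 2015) = 1.10×234 + 21.85×5 = 257.4 + 109.25 = 366.65
ΣP(Jan 2015)·Q(Jan 2015) = 1.10×187 + 21.85×6 = 205.7 + 131.1 = 336.8
Index = 366.65 / 336.8 × 100 = 108.8628

108.86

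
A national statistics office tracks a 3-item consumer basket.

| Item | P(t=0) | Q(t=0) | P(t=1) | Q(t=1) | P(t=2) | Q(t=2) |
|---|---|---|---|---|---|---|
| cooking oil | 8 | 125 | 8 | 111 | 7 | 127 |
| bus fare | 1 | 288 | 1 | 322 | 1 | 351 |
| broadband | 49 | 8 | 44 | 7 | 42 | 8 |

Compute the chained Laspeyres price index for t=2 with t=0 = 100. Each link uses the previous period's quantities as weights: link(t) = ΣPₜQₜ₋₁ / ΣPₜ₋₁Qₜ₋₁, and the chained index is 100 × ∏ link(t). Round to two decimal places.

Link t=0→t=1:
ΣP(t=1)Q(t=0) = 8×125 + 1×288 + 44×8 = 1000 + 288 + 352 = 1640
ΣP(t=0)Q(t=0) = 8×125 + 1×288 + 49×8 = 1000 + 288 + 392 = 1680
link = 1640/1680 = 0.976190
Link t=1→t=2:
ΣP(t=2)Q(t=1) = 7×111 + 1×322 + 42×7 = 777 + 322 + 294 = 1393
ΣP(t=1)Q(t=1) = 8×111 + 1×322 + 44×7 = 888 + 322 + 308 = 1518
link = 1393/1518 = 0.917655
Chained index = 100 × 0.976190 × 0.917655 = 89.5806

89.58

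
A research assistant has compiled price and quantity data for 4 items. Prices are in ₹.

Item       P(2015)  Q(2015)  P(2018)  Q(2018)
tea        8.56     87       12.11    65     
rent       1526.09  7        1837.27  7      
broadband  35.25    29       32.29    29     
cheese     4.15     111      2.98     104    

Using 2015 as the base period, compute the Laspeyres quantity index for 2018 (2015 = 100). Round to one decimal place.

98.3

Laspeyres quantity index uses base-period prices as weights.
ΣP(2015)·Q(2018) = 8.56×65 + 1526.09×7 + 35.25×29 + 4.15×104 = 556.4 + 10682.63 + 1022.25 + 431.6 = 12692.88
ΣP(2015)·Q(2015) = 8.56×87 + 1526.09×7 + 35.25×29 + 4.15×111 = 744.72 + 10682.63 + 1022.25 + 460.65 = 12910.25
Index = 12692.88 / 12910.25 × 100 = 98.3163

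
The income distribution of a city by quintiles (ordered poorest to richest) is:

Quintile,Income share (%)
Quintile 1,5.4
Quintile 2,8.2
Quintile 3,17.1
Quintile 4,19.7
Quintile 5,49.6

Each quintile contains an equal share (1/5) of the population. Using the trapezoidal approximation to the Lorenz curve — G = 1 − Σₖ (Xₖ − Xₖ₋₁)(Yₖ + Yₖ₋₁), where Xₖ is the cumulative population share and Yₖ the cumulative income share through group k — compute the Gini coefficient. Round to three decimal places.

Cumulative income shares Yₖ: 0.0540, 0.1360, 0.3070, 0.5040, 1.0000
Σ (Xₖ−Xₖ₋₁)(Yₖ+Yₖ₋₁) = (1/5)(0.0540+0.0000) + (1/5)(0.1360+0.0540) + (1/5)(0.3070+0.1360) + (1/5)(0.5040+0.3070) + (1/5)(1.0000+0.5040)
  = 0.0108 + 0.0380 + 0.0886 + 0.1622 + 0.3008 = 0.6004
G = 1 − 0.6004 = 0.3996

0.400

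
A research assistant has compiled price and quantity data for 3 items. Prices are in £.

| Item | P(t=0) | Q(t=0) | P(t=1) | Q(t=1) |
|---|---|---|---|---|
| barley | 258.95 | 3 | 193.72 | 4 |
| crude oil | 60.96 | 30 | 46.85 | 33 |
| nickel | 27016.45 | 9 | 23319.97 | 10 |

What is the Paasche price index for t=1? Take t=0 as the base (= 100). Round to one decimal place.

Paasche price index uses current-period quantities as weights.
ΣP(t=1)·Q(t=1) = 193.72×4 + 46.85×33 + 23319.97×10 = 774.88 + 1546.05 + 233199.7 = 235520.63
ΣP(t=0)·Q(t=1) = 258.95×4 + 60.96×33 + 27016.45×10 = 1035.8 + 2011.68 + 270164.5 = 273211.98
Index = 235520.63 / 273211.98 × 100 = 86.2044

86.2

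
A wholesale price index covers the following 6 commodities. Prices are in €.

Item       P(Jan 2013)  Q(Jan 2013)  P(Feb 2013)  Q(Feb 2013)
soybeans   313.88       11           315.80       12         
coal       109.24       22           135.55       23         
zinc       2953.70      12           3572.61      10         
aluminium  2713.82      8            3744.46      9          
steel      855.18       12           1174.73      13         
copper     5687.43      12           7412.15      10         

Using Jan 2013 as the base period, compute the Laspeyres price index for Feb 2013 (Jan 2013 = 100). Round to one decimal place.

Laspeyres price index uses base-period quantities as weights.
ΣP(Feb 2013)·Q(Jan 2013) = 315.80×11 + 135.55×22 + 3572.61×12 + 3744.46×8 + 1174.73×12 + 7412.15×12 = 3473.8 + 2982.1 + 42871.32 + 29955.68 + 14096.76 + 88945.8 = 182325.46
ΣP(Jan 2013)·Q(Jan 2013) = 313.88×11 + 109.24×22 + 2953.70×12 + 2713.82×8 + 855.18×12 + 5687.43×12 = 3452.68 + 2403.28 + 35444.4 + 21710.56 + 10262.16 + 68249.16 = 141522.24
Index = 182325.46 / 141522.24 × 100 = 128.8317

128.8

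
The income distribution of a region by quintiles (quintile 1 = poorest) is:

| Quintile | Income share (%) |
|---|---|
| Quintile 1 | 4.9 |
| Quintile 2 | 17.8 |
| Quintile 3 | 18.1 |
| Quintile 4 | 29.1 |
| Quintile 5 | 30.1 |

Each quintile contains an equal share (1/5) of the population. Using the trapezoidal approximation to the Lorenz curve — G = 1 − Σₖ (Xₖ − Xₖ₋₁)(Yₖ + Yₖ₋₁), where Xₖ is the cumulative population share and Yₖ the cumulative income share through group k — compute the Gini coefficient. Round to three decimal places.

Cumulative income shares Yₖ: 0.0490, 0.2270, 0.4080, 0.6990, 1.0000
Σ (Xₖ−Xₖ₋₁)(Yₖ+Yₖ₋₁) = (1/5)(0.0490+0.0000) + (1/5)(0.2270+0.0490) + (1/5)(0.4080+0.2270) + (1/5)(0.6990+0.4080) + (1/5)(1.0000+0.6990)
  = 0.0098 + 0.0552 + 0.1270 + 0.2214 + 0.3398 = 0.7532
G = 1 − 0.7532 = 0.2468

0.247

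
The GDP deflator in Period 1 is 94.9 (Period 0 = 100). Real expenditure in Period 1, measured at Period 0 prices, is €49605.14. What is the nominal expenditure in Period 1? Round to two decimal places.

47075.28

Nominal = Real × (Index/100) = 49605.14 × (94.9/100)
        = 49605.14 × 0.949 = 47075.2779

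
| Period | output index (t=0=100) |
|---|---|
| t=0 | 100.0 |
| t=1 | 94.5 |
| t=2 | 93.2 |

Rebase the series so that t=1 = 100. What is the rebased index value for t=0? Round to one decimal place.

105.8

Rebased(t=0) = 100.0 / 94.5 × 100 = 105.8201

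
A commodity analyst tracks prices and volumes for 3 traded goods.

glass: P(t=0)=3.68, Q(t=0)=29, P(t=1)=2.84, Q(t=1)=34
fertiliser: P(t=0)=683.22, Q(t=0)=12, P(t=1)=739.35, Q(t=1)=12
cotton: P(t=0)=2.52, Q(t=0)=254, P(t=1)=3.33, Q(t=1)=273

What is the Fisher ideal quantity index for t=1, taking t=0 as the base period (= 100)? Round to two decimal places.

100.77

Laspeyres component (base-period weights):
ΣP(t=0)Q(t=1) = 3.68×34 + 683.22×12 + 2.52×273 = 125.12 + 8198.64 + 687.96 = 9011.72
ΣP(t=0)Q(t=0) = 3.68×29 + 683.22×12 + 2.52×254 = 106.72 + 8198.64 + 640.08 = 8945.44
L = 9011.72 / 8945.44 × 100 = 100.7409
Paasche component (current-period weights):
ΣP(t=1)Q(t=1) = 2.84×34 + 739.35×12 + 3.33×273 = 96.56 + 8872.2 + 909.09 = 9877.85
ΣP(t=1)Q(t=0) = 2.84×29 + 739.35×12 + 3.33×254 = 82.36 + 8872.2 + 845.82 = 9800.38
P = 9877.85 / 9800.38 × 100 = 100.7905
Fisher = √(L × P) = √(100.7409 × 100.7905) = 100.7657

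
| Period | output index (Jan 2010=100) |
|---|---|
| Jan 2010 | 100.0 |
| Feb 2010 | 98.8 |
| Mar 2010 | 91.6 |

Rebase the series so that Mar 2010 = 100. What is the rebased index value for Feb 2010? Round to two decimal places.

107.86

Rebased(Feb 2010) = 98.8 / 91.6 × 100 = 107.8603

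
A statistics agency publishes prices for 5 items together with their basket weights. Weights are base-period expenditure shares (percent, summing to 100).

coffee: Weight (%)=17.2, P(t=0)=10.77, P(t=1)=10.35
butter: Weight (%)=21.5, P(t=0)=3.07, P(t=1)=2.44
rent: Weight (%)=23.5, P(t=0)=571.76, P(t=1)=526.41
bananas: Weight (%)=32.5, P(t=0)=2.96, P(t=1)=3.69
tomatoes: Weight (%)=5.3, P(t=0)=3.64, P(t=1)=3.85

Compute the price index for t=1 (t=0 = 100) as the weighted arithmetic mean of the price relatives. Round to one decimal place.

101.4

coffee: 17.2 × (10.35/10.77) = 17.2 × 0.961003 = 16.5292
butter: 21.5 × (2.44/3.07) = 21.5 × 0.794788 = 17.0879
rent: 23.5 × (526.41/571.76) = 23.5 × 0.920684 = 21.6361
bananas: 32.5 × (3.69/2.96) = 32.5 × 1.246622 = 40.5152
tomatoes: 5.3 × (3.85/3.64) = 5.3 × 1.057692 = 5.6058
Index = Σ wᵢ·(p₁ᵢ/p₀ᵢ) = 16.5292 + 17.0879 + 21.6361 + 40.5152 + 5.6058 = 101.3742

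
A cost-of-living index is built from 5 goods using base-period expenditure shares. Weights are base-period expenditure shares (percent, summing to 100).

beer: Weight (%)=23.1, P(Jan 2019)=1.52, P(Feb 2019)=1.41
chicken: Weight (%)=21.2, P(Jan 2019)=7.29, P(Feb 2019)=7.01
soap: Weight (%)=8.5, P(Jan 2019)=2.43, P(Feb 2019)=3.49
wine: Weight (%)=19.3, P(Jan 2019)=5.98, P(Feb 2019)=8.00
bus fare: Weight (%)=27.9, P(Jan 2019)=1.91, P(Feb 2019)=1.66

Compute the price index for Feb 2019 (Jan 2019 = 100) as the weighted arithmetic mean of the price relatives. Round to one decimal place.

104.1

beer: 23.1 × (1.41/1.52) = 23.1 × 0.927632 = 21.4283
chicken: 21.2 × (7.01/7.29) = 21.2 × 0.961591 = 20.3857
soap: 8.5 × (3.49/2.43) = 8.5 × 1.436214 = 12.2078
wine: 19.3 × (8.00/5.98) = 19.3 × 1.337793 = 25.8194
bus fare: 27.9 × (1.66/1.91) = 27.9 × 0.869110 = 24.2482
Index = Σ wᵢ·(p₁ᵢ/p₀ᵢ) = 21.4283 + 20.3857 + 12.2078 + 25.8194 + 24.2482 = 104.0894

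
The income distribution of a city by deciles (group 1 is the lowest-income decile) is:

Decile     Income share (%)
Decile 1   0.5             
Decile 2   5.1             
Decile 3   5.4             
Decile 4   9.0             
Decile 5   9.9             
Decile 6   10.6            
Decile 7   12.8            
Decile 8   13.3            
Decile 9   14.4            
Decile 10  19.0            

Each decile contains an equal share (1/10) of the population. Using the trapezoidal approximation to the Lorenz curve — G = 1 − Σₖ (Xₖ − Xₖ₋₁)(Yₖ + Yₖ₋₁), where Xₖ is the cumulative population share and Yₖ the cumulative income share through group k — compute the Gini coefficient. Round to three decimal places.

0.283

Cumulative income shares Yₖ: 0.0050, 0.0560, 0.1100, 0.2000, 0.2990, 0.4050, 0.5330, 0.6660, 0.8100, 1.0000
Σ (Xₖ−Xₖ₋₁)(Yₖ+Yₖ₋₁) = (1/10)(0.0050+0.0000) + (1/10)(0.0560+0.0050) + (1/10)(0.1100+0.0560) + (1/10)(0.2000+0.1100) + (1/10)(0.2990+0.2000) + (1/10)(0.4050+0.2990) + (1/10)(0.5330+0.4050) + (1/10)(0.6660+0.5330) + (1/10)(0.8100+0.6660) + (1/10)(1.0000+0.8100)
  = 0.0005 + 0.0061 + 0.0166 + 0.0310 + 0.0499 + 0.0704 + 0.0938 + 0.1199 + 0.1476 + 0.1810 = 0.7168
G = 1 − 0.7168 = 0.2832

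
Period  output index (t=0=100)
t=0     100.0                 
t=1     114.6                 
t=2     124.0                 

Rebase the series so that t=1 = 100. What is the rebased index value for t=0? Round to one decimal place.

Rebased(t=0) = 100.0 / 114.6 × 100 = 87.2600

87.3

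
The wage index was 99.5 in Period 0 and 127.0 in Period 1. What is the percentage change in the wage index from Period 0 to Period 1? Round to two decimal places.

Change = (127.0 − 99.5) / 99.5 × 100
       = 27.5 / 99.5 × 100 = 27.6382%

27.64%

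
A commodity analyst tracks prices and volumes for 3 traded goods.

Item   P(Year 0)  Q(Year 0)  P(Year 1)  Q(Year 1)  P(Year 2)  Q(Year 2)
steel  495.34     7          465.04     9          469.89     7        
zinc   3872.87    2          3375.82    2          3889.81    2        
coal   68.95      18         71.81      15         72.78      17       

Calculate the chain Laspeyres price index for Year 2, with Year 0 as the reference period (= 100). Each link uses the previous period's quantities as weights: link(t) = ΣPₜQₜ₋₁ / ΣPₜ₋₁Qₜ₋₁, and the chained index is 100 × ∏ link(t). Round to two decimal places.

Link Year 0→Year 1:
ΣP(Year 1)Q(Year 0) = 465.04×7 + 3375.82×2 + 71.81×18 = 3255.28 + 6751.64 + 1292.58 = 11299.5
ΣP(Year 0)Q(Year 0) = 495.34×7 + 3872.87×2 + 68.95×18 = 3467.38 + 7745.74 + 1241.1 = 12454.22
link = 11299.5/12454.22 = 0.907283
Link Year 1→Year 2:
ΣP(Year 2)Q(Year 1) = 469.89×9 + 3889.81×2 + 72.78×15 = 4229.01 + 7779.62 + 1091.7 = 13100.33
ΣP(Year 1)Q(Year 1) = 465.04×9 + 3375.82×2 + 71.81×15 = 4185.36 + 6751.64 + 1077.15 = 12014.15
link = 13100.33/12014.15 = 1.090408
Chained index = 100 × 0.907283 × 1.090408 = 98.9309

98.93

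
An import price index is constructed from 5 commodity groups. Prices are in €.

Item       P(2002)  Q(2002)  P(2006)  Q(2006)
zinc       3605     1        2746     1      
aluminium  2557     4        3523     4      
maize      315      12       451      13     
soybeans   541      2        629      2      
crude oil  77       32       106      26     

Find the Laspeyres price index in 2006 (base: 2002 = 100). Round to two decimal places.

Laspeyres price index uses base-period quantities as weights.
ΣP(2006)·Q(2002) = 2746×1 + 3523×4 + 451×12 + 629×2 + 106×32 = 2746 + 14092 + 5412 + 1258 + 3392 = 26900
ΣP(2002)·Q(2002) = 3605×1 + 2557×4 + 315×12 + 541×2 + 77×32 = 3605 + 10228 + 3780 + 1082 + 2464 = 21159
Index = 26900 / 21159 × 100 = 127.1327

127.13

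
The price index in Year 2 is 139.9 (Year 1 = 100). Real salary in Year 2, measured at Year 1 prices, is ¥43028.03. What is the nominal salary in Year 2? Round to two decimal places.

Nominal = Real × (Index/100) = 43028.03 × (139.9/100)
        = 43028.03 × 1.399 = 60196.2140

60196.21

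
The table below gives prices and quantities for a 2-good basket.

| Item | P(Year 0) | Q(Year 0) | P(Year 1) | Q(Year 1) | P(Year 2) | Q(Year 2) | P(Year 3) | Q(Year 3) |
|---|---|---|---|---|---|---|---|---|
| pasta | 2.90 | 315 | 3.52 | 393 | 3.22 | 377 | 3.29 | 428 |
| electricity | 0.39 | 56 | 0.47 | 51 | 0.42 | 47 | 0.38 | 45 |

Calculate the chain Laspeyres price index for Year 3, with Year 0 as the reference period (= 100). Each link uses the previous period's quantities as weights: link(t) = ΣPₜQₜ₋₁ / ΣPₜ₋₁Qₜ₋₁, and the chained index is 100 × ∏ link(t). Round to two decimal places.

113.18

Link Year 0→Year 1:
ΣP(Year 1)Q(Year 0) = 3.52×315 + 0.47×56 = 1108.8 + 26.32 = 1135.12
ΣP(Year 0)Q(Year 0) = 2.90×315 + 0.39×56 = 913.5 + 21.84 = 935.34
link = 1135.12/935.34 = 1.213591
Link Year 1→Year 2:
ΣP(Year 2)Q(Year 1) = 3.22×393 + 0.42×51 = 1265.46 + 21.42 = 1286.88
ΣP(Year 1)Q(Year 1) = 3.52×393 + 0.47×51 = 1383.36 + 23.97 = 1407.33
link = 1286.88/1407.33 = 0.914412
Link Year 2→Year 3:
ΣP(Year 3)Q(Year 2) = 3.29×377 + 0.38×47 = 1240.33 + 17.86 = 1258.19
ΣP(Year 2)Q(Year 2) = 3.22×377 + 0.42×47 = 1213.94 + 19.74 = 1233.68
link = 1258.19/1233.68 = 1.019867
Chained index = 100 × 1.213591 × 0.914412 × 1.019867 = 113.1770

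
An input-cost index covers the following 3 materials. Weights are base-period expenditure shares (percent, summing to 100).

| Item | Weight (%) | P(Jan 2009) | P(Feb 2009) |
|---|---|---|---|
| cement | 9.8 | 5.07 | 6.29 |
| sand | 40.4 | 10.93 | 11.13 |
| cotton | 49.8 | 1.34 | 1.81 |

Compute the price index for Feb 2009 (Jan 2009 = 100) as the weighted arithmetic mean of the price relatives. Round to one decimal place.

120.6

cement: 9.8 × (6.29/5.07) = 9.8 × 1.240631 = 12.1582
sand: 40.4 × (11.13/10.93) = 40.4 × 1.018298 = 41.1392
cotton: 49.8 × (1.81/1.34) = 49.8 × 1.350746 = 67.2672
Index = Σ wᵢ·(p₁ᵢ/p₀ᵢ) = 12.1582 + 41.1392 + 67.2672 = 120.5646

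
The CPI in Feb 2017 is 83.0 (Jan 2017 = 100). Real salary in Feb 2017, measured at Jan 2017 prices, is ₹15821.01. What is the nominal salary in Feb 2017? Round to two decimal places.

13131.44

Nominal = Real × (Index/100) = 15821.01 × (83.0/100)
        = 15821.01 × 0.830 = 13131.4383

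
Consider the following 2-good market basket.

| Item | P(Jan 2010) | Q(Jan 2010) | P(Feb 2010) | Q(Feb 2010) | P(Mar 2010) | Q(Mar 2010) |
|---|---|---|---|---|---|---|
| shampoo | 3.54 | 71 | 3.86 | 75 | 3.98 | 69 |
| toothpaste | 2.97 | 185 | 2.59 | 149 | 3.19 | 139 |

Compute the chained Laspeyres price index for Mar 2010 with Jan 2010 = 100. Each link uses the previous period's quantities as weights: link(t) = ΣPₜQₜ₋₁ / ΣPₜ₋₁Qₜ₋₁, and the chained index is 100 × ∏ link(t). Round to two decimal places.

107.76

Link Jan 2010→Feb 2010:
ΣP(Feb 2010)Q(Jan 2010) = 3.86×71 + 2.59×185 = 274.06 + 479.15 = 753.21
ΣP(Jan 2010)Q(Jan 2010) = 3.54×71 + 2.97×185 = 251.34 + 549.45 = 800.79
link = 753.21/800.79 = 0.940584
Link Feb 2010→Mar 2010:
ΣP(Mar 2010)Q(Feb 2010) = 3.98×75 + 3.19×149 = 298.5 + 475.31 = 773.81
ΣP(Feb 2010)Q(Feb 2010) = 3.86×75 + 2.59×149 = 289.5 + 385.91 = 675.41
link = 773.81/675.41 = 1.145689
Chained index = 100 × 0.940584 × 1.145689 = 107.7617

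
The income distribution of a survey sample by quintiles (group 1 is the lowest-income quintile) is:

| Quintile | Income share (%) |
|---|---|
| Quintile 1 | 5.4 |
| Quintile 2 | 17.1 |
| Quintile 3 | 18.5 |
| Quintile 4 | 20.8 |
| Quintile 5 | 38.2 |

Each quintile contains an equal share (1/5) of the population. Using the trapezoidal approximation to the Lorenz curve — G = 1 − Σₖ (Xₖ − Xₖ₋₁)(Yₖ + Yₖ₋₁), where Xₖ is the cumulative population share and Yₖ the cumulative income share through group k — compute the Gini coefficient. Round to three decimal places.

0.277

Cumulative income shares Yₖ: 0.0540, 0.2250, 0.4100, 0.6180, 1.0000
Σ (Xₖ−Xₖ₋₁)(Yₖ+Yₖ₋₁) = (1/5)(0.0540+0.0000) + (1/5)(0.2250+0.0540) + (1/5)(0.4100+0.2250) + (1/5)(0.6180+0.4100) + (1/5)(1.0000+0.6180)
  = 0.0108 + 0.0558 + 0.1270 + 0.2056 + 0.3236 = 0.7228
G = 1 − 0.7228 = 0.2772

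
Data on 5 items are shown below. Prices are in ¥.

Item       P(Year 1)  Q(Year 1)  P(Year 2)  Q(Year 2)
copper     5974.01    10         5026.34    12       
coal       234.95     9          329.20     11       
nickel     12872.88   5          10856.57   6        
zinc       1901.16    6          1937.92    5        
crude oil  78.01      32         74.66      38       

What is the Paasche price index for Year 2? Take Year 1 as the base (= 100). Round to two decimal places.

Paasche price index uses current-period quantities as weights.
ΣP(Year 2)·Q(Year 2) = 5026.34×12 + 329.20×11 + 10856.57×6 + 1937.92×5 + 74.66×38 = 60316.08 + 3621.2 + 65139.42 + 9689.6 + 2837.08 = 141603.38
ΣP(Year 1)·Q(Year 2) = 5974.01×12 + 234.95×11 + 12872.88×6 + 1901.16×5 + 78.01×38 = 71688.12 + 2584.45 + 77237.28 + 9505.8 + 2964.38 = 163980.03
Index = 141603.38 / 163980.03 × 100 = 86.3540

86.35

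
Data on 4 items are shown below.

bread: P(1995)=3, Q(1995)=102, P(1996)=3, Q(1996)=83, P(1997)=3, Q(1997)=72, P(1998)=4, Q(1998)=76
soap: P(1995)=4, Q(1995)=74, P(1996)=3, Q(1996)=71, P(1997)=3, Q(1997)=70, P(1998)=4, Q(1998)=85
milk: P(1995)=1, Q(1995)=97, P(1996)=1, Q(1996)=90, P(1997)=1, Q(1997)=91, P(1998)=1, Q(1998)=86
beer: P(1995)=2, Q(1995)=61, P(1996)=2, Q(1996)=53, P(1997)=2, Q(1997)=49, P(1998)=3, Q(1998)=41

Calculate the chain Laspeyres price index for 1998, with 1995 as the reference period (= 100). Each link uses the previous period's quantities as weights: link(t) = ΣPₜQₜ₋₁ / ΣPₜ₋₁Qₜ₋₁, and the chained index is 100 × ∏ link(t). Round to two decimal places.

119.24

Link 1995→1996:
ΣP(1996)Q(1995) = 3×102 + 3×74 + 1×97 + 2×61 = 306 + 222 + 97 + 122 = 747
ΣP(1995)Q(1995) = 3×102 + 4×74 + 1×97 + 2×61 = 306 + 296 + 97 + 122 = 821
link = 747/821 = 0.909866
Link 1996→1997:
ΣP(1997)Q(1996) = 3×83 + 3×71 + 1×90 + 2×53 = 249 + 213 + 90 + 106 = 658
ΣP(1996)Q(1996) = 3×83 + 3×71 + 1×90 + 2×53 = 249 + 213 + 90 + 106 = 658
link = 658/658 = 1.000000
Link 1997→1998:
ΣP(1998)Q(1997) = 4×72 + 4×70 + 1×91 + 3×49 = 288 + 280 + 91 + 147 = 806
ΣP(1997)Q(1997) = 3×72 + 3×70 + 1×91 + 2×49 = 216 + 210 + 91 + 98 = 615
link = 806/615 = 1.310569
Chained index = 100 × 0.909866 × 1.000000 × 1.310569 = 119.2442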